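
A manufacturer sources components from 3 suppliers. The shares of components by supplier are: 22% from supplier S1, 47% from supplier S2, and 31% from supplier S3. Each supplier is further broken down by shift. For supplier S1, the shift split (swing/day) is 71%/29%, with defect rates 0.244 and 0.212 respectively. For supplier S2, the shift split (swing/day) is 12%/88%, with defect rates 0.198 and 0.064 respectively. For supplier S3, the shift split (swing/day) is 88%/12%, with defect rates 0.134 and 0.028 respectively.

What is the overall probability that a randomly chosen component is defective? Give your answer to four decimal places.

P(D) ≈ 0.1269

P(D|S1) = 0.71·0.244 + 0.29·0.212 = 0.17324 + 0.06148 = 0.23472
P(D|S2) = 0.12·0.198 + 0.88·0.064 = 0.02376 + 0.05632 = 0.08008
P(D|S3) = 0.88·0.134 + 0.12·0.028 = 0.11792 + 0.00336 = 0.12128
By total probability over the outer partition,
P(D) = 0.22·0.23472 + 0.47·0.08008 + 0.31·0.12128
      = 0.0516384 + 0.0376376 + 0.0375968 = 0.1268728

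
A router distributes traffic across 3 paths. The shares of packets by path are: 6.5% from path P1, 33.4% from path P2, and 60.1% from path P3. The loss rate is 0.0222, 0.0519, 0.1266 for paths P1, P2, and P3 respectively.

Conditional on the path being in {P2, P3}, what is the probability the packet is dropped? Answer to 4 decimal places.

Let S = {P2, P3}.
P(S) = 0.334 + 0.601 = 0.935.
P(L ∩ S) = 0.0519·0.334 + 0.1266·0.601 = 0.0173346 + 0.0760866 = 0.0934212.
P(L | S) = 0.0934212 / 0.935 = 0.099916…

P(L|S) ≈ 0.0999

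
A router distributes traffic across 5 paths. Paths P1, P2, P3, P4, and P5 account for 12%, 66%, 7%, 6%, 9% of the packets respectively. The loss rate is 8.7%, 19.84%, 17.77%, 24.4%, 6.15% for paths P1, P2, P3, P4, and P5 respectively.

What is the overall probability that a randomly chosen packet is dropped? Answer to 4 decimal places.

P(L) ≈ 0.1740

Summing over the partition,
P(L) = P(L|P1)·P(P1) + P(L|P2)·P(P2) + P(L|P3)·P(P3) + P(L|P4)·P(P4) + P(L|P5)·P(P5)
      = 0.087·0.12 + 0.1984·0.66 + 0.1777·0.07 + 0.244·0.06 + 0.0615·0.09
      = 0.01044 + 0.130944 + 0.012439 + 0.01464 + 0.005535 = 0.173998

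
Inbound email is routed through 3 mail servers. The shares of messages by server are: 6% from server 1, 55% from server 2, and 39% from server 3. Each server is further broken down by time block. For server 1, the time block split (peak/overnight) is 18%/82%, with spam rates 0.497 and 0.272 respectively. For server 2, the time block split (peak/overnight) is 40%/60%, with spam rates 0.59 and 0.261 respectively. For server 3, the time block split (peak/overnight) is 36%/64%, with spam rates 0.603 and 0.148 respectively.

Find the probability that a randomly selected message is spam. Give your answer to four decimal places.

P(S|1) = 0.18·0.497 + 0.82·0.272 = 0.08946 + 0.22304 = 0.3125
P(S|2) = 0.4·0.59 + 0.6·0.261 = 0.236 + 0.1566 = 0.3926
P(S|3) = 0.36·0.603 + 0.64·0.148 = 0.21708 + 0.09472 = 0.3118
Then overall,
P(S) = 0.06·0.3125 + 0.55·0.3926 + 0.39·0.3118
      = 0.01875 + 0.21593 + 0.121602 = 0.356282

P(S) ≈ 0.3563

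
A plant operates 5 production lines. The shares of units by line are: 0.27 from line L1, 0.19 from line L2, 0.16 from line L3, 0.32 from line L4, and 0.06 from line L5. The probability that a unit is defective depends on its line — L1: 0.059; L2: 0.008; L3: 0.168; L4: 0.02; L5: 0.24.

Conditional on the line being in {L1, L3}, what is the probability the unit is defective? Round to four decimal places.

Let S = {L1, L3}.
P(S) = 0.27 + 0.16 = 0.43.
P(D ∩ S) = 0.059·0.27 + 0.168·0.16 = 0.01593 + 0.02688 = 0.04281.
P(D | S) = 0.04281 / 0.43 = 0.099558…

P(D|S) ≈ 0.0996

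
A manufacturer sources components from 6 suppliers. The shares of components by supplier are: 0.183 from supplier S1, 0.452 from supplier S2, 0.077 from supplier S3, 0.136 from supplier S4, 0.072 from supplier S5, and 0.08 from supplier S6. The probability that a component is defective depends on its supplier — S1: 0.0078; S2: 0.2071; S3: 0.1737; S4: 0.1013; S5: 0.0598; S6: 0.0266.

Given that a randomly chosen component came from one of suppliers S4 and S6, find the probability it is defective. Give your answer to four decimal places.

0.0736

Let S = {S4, S6}.
P(S) = 0.136 + 0.08 = 0.216.
P(D ∩ S) = 0.1013·0.136 + 0.0266·0.08 = 0.0137768 + 0.002128 = 0.0159048.
P(D | S) = 0.0159048 / 0.216 = 0.073633…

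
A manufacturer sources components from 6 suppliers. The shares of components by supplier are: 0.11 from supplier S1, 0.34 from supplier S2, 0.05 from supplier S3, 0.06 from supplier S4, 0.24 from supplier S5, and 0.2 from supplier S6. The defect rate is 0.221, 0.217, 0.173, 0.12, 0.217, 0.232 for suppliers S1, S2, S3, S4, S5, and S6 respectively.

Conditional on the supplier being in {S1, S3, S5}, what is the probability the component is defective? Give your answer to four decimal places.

0.2126

Let S = {S1, S3, S5}.
P(S) = 0.11 + 0.05 + 0.24 = 0.4.
P(D ∩ S) = 0.221·0.11 + 0.173·0.05 + 0.217·0.24 = 0.02431 + 0.00865 + 0.05208 = 0.08504.
P(D | S) = 0.08504 / 0.4 = 0.212600…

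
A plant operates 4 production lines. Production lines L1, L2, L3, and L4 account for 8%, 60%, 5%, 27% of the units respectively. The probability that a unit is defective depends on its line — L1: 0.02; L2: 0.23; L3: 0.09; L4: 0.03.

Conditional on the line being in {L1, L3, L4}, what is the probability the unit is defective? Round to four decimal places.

Let S = {L1, L3, L4}.
P(S) = 0.08 + 0.05 + 0.27 = 0.4.
P(D ∩ S) = 0.02·0.08 + 0.09·0.05 + 0.03·0.27 = 0.0016 + 0.0045 + 0.0081 = 0.0142.
P(D | S) = 0.0142 / 0.4 = 0.035500…

P(D|S) ≈ 0.0355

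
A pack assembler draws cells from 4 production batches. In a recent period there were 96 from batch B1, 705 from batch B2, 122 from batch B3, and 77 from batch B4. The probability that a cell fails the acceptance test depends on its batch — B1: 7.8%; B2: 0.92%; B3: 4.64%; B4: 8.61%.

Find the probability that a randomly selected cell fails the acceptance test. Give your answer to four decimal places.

Total: 96 + 705 + 122 + 77 = 1000.
P(B1) = 96/1000 = 0.096. P(B2) = 705/1000 = 0.705. P(B3) = 122/1000 = 0.122. P(B4) = 77/1000 = 0.077.
P(F) = P(F|B1)·P(B1) + P(F|B2)·P(B2) + P(F|B3)·P(B3) + P(F|B4)·P(B4)
      = 0.078·0.096 + 0.0092·0.705 + 0.0464·0.122 + 0.0861·0.077
      = 0.007488 + 0.006486 + 0.0056608 + 0.0066297 = 0.0262645

0.0263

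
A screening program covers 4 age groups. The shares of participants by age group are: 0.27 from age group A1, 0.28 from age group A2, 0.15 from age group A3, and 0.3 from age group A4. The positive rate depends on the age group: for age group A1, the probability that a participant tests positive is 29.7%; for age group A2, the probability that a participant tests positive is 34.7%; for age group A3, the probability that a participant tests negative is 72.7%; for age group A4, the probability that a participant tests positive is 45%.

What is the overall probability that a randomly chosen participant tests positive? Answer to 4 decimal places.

P(T|A3) = 1 − 0.727 = 0.273.
P(T) = P(T|A1)·P(A1) + P(T|A2)·P(A2) + P(T|A3)·P(A3) + P(T|A4)·P(A4)
      = 0.297·0.27 + 0.347·0.28 + 0.273·0.15 + 0.45·0.3
      = 0.08019 + 0.09716 + 0.04095 + 0.135 = 0.3533

P(T) ≈ 0.3533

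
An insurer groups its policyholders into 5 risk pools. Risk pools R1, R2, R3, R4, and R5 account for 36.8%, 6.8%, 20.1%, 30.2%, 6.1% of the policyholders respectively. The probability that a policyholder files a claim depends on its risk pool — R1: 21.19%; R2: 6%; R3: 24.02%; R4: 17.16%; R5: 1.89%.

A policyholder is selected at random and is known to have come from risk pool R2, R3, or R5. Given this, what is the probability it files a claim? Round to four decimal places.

Let S = {R2, R3, R5}.
P(S) = 0.068 + 0.201 + 0.061 = 0.33.
P(C ∩ S) = 0.06·0.068 + 0.2402·0.201 + 0.0189·0.061 = 0.00408 + 0.0482802 + 0.0011529 = 0.0535131.
P(C | S) = 0.0535131 / 0.33 = 0.162161…

0.1622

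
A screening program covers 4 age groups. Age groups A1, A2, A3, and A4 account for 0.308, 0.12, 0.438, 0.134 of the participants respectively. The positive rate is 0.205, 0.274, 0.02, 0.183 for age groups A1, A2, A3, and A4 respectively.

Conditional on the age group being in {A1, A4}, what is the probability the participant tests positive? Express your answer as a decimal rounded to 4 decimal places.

0.1983

Let S = {A1, A4}.
P(S) = 0.308 + 0.134 = 0.442.
P(T ∩ S) = 0.205·0.308 + 0.183·0.134 = 0.06314 + 0.024522 = 0.087662.
P(T | S) = 0.087662 / 0.442 = 0.198330…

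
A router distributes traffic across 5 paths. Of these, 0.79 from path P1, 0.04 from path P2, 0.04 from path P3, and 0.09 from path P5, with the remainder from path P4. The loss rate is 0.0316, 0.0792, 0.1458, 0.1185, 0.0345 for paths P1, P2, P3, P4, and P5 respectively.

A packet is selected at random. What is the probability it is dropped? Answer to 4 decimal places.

P(P4) = 1 − (0.79 + 0.04 + 0.04 + 0.09) = 0.04.
By the law of total probability,
P(L) = P(L|P1)·P(P1) + P(L|P2)·P(P2) + P(L|P3)·P(P3) + P(L|P4)·P(P4) + P(L|P5)·P(P5)
      = 0.0316·0.79 + 0.0792·0.04 + 0.1458·0.04 + 0.1185·0.04 + 0.0345·0.09
      = 0.024964 + 0.003168 + 0.005832 + 0.00474 + 0.003105 = 0.041809

0.0418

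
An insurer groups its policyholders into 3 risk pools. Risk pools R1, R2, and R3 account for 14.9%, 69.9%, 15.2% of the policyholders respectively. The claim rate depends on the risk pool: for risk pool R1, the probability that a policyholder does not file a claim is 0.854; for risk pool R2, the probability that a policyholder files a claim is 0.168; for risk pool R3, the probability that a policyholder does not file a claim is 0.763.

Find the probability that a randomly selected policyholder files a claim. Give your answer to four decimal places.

0.1752

P(C|R1) = 1 − 0.854 = 0.146.
P(C|R3) = 1 − 0.763 = 0.237.
P(C) = P(C|R1)·P(R1) + P(C|R2)·P(R2) + P(C|R3)·P(R3)
      = 0.146·0.149 + 0.168·0.699 + 0.237·0.152
      = 0.021754 + 0.117432 + 0.036024 = 0.17521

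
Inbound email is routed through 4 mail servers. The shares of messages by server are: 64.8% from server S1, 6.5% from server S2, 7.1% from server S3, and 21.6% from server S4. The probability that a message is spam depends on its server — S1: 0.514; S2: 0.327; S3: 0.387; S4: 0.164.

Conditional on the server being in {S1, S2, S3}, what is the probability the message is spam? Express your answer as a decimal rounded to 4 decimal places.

P(S|J) ≈ 0.4870

Let J = {S1, S2, S3}.
P(J) = 0.648 + 0.065 + 0.071 = 0.784.
P(S ∩ J) = 0.514·0.648 + 0.327·0.065 + 0.387·0.071 = 0.333072 + 0.021255 + 0.027477 = 0.381804.
P(S | J) = 0.381804 / 0.784 = 0.486995…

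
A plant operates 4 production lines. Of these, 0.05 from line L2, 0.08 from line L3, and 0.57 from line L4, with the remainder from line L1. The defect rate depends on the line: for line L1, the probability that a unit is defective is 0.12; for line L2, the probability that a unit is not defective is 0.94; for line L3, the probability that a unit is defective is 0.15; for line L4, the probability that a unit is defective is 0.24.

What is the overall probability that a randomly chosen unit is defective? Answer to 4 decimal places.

P(L1) = 1 − (0.05 + 0.08 + 0.57) = 0.3.
P(D|L2) = 1 − 0.94 = 0.06.
P(D) = P(D|L1)·P(L1) + P(D|L2)·P(L2) + P(D|L3)·P(L3) + P(D|L4)·P(L4)
      = 0.12·0.3 + 0.06·0.05 + 0.15·0.08 + 0.24·0.57
      = 0.036 + 0.003 + 0.012 + 0.1368 = 0.1878

P(D) ≈ 0.1878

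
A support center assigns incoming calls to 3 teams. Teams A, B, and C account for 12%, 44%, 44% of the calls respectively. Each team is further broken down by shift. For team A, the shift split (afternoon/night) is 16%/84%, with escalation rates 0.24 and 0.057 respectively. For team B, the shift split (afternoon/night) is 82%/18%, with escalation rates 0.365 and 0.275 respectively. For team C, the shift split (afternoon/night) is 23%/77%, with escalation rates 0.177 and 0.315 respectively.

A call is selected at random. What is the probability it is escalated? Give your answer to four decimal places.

P(E) ≈ 0.2885

P(E|A) = 0.16·0.24 + 0.84·0.057 = 0.0384 + 0.04788 = 0.08628
P(E|B) = 0.82·0.365 + 0.18·0.275 = 0.2993 + 0.0495 = 0.3488
P(E|C) = 0.23·0.177 + 0.77·0.315 = 0.04071 + 0.24255 = 0.28326
By total probability over the outer partition,
P(E) = 0.12·0.08628 + 0.44·0.3488 + 0.44·0.28326
      = 0.0103536 + 0.153472 + 0.1246344 = 0.28846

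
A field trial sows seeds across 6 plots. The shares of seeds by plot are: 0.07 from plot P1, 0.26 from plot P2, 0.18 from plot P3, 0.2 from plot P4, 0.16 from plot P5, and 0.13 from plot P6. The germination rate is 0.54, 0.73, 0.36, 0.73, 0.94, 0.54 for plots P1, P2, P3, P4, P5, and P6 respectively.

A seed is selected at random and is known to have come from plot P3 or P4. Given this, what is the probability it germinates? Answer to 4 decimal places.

0.5547

Let S = {P3, P4}.
P(S) = 0.18 + 0.2 = 0.38.
P(G ∩ S) = 0.36·0.18 + 0.73·0.2 = 0.0648 + 0.146 = 0.2108.
P(G | S) = 0.2108 / 0.38 = 0.554737…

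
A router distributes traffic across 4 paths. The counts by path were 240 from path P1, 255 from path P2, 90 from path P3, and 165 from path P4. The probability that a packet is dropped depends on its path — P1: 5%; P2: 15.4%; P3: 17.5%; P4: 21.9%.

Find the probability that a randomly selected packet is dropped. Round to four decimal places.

0.1375

Total: 240 + 255 + 90 + 165 = 750.
P(P1) = 240/750 = 0.32. P(P2) = 255/750 = 0.34. P(P3) = 90/750 = 0.12. P(P4) = 165/750 = 0.22.
P(L) = P(L|P1)·P(P1) + P(L|P2)·P(P2) + P(L|P3)·P(P3) + P(L|P4)·P(P4)
      = 0.05·0.32 + 0.154·0.34 + 0.175·0.12 + 0.219·0.22
      = 0.016 + 0.05236 + 0.021 + 0.04818 = 0.13754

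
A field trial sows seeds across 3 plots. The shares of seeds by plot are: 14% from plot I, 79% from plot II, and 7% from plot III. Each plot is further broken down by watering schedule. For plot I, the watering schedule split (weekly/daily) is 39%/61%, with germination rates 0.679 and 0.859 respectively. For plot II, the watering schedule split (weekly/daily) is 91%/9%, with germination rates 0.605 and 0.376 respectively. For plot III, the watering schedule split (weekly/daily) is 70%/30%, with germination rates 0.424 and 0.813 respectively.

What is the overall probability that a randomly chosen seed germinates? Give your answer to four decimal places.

P(G) ≈ 0.6099

P(G|I) = 0.39·0.679 + 0.61·0.859 = 0.26481 + 0.52399 = 0.7888
P(G|II) = 0.91·0.605 + 0.09·0.376 = 0.55055 + 0.03384 = 0.58439
P(G|III) = 0.7·0.424 + 0.3·0.813 = 0.2968 + 0.2439 = 0.5407
Then overall,
P(G) = 0.14·0.7888 + 0.79·0.58439 + 0.07·0.5407
      = 0.110432 + 0.4616681 + 0.037849 = 0.6099491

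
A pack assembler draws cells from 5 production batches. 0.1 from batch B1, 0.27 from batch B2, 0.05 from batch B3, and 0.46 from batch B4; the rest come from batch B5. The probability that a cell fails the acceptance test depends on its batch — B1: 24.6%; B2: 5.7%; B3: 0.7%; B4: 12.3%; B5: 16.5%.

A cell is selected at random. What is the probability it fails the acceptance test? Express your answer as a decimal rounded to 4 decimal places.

P(B5) = 1 − (0.1 + 0.27 + 0.05 + 0.46) = 0.12.
Summing over the partition,
P(F) = P(F|B1)·P(B1) + P(F|B2)·P(B2) + P(F|B3)·P(B3) + P(F|B4)·P(B4) + P(F|B5)·P(B5)
      = 0.246·0.1 + 0.057·0.27 + 0.007·0.05 + 0.123·0.46 + 0.165·0.12
      = 0.0246 + 0.01539 + 0.00035 + 0.05658 + 0.0198 = 0.11672

0.1167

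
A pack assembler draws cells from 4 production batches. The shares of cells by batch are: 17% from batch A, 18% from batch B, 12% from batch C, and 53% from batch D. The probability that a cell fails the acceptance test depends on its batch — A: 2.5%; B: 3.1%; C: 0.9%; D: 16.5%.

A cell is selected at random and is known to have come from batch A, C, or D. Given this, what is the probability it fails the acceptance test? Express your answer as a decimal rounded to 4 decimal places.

Let S = {A, C, D}.
P(S) = 0.17 + 0.12 + 0.53 = 0.82.
P(F ∩ S) = 0.025·0.17 + 0.009·0.12 + 0.165·0.53 = 0.00425 + 0.00108 + 0.08745 = 0.09278.
P(F | S) = 0.09278 / 0.82 = 0.113146…

P(F|S) ≈ 0.1131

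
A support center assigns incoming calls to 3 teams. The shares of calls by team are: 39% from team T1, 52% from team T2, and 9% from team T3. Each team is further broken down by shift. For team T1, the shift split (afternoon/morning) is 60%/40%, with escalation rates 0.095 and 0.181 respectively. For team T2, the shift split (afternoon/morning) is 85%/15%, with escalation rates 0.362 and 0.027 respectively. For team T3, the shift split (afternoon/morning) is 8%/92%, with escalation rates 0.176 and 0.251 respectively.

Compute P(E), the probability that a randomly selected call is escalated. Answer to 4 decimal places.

P(E|T1) = 0.6·0.095 + 0.4·0.181 = 0.057 + 0.0724 = 0.1294
P(E|T2) = 0.85·0.362 + 0.15·0.027 = 0.3077 + 0.00405 = 0.31175
P(E|T3) = 0.08·0.176 + 0.92·0.251 = 0.01408 + 0.23092 = 0.245
Then overall,
P(E) = 0.39·0.1294 + 0.52·0.31175 + 0.09·0.245
      = 0.050466 + 0.16211 + 0.02205 = 0.234626

P(E) ≈ 0.2346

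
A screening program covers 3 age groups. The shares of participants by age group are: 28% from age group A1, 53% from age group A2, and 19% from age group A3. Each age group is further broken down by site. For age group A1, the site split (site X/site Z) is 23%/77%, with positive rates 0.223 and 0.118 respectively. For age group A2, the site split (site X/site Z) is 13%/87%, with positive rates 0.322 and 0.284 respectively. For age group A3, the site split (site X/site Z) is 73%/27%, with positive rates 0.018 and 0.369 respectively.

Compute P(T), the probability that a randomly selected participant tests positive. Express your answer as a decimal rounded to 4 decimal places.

P(T|A1) = 0.23·0.223 + 0.77·0.118 = 0.05129 + 0.09086 = 0.14215
P(T|A2) = 0.13·0.322 + 0.87·0.284 = 0.04186 + 0.24708 = 0.28894
P(T|A3) = 0.73·0.018 + 0.27·0.369 = 0.01314 + 0.09963 = 0.11277
By total probability over the outer partition,
P(T) = 0.28·0.14215 + 0.53·0.28894 + 0.19·0.11277
      = 0.039802 + 0.1531382 + 0.0214263 = 0.2143665

P(T) ≈ 0.2144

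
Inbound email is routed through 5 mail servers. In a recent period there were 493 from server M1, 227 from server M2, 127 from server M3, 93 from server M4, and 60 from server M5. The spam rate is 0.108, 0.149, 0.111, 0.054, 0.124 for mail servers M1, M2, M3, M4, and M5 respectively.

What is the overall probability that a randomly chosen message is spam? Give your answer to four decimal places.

Total: 493 + 227 + 127 + 93 + 60 = 1000.
P(M1) = 493/1000 = 0.493. P(M2) = 227/1000 = 0.227. P(M3) = 127/1000 = 0.127. P(M4) = 93/1000 = 0.093. P(M5) = 60/1000 = 0.06.
Using total probability over the partition,
P(S) = P(S|M1)·P(M1) + P(S|M2)·P(M2) + P(S|M3)·P(M3) + P(S|M4)·P(M4) + P(S|M5)·P(M5)
      = 0.108·0.493 + 0.149·0.227 + 0.111·0.127 + 0.054·0.093 + 0.124·0.06
      = 0.053244 + 0.033823 + 0.014097 + 0.005022 + 0.00744 = 0.113626

0.1136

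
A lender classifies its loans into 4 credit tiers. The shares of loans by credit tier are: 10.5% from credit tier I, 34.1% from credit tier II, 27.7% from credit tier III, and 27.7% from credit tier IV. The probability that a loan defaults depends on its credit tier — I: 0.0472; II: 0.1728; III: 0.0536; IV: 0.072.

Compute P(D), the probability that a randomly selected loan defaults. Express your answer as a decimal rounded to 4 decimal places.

P(D) = P(D|I)·P(I) + P(D|II)·P(II) + P(D|III)·P(III) + P(D|IV)·P(IV)
      = 0.0472·0.105 + 0.1728·0.341 + 0.0536·0.277 + 0.072·0.277
      = 0.004956 + 0.0589248 + 0.0148472 + 0.019944 = 0.098672

P(D) ≈ 0.0987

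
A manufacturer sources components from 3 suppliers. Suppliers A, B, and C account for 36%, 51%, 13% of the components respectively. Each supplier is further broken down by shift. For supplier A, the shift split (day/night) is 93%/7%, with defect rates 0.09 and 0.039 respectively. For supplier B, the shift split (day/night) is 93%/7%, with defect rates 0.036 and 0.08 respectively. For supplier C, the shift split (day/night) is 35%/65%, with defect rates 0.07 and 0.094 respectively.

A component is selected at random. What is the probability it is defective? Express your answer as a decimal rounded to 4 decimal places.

P(D|A) = 0.93·0.09 + 0.07·0.039 = 0.0837 + 0.00273 = 0.08643
P(D|B) = 0.93·0.036 + 0.07·0.08 = 0.03348 + 0.0056 = 0.03908
P(D|C) = 0.35·0.07 + 0.65·0.094 = 0.0245 + 0.0611 = 0.0856
By total probability over the outer partition,
P(D) = 0.36·0.08643 + 0.51·0.03908 + 0.13·0.0856
      = 0.0311148 + 0.0199308 + 0.011128 = 0.0621736

0.0622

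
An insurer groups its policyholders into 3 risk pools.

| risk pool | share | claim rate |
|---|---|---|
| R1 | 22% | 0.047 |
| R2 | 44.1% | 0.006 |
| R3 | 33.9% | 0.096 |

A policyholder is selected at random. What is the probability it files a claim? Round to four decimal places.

P(C) ≈ 0.0455

Summing over the partition,
P(C) = P(C|R1)·P(R1) + P(C|R2)·P(R2) + P(C|R3)·P(R3)
      = 0.047·0.22 + 0.006·0.441 + 0.096·0.339
      = 0.01034 + 0.002646 + 0.032544 = 0.04553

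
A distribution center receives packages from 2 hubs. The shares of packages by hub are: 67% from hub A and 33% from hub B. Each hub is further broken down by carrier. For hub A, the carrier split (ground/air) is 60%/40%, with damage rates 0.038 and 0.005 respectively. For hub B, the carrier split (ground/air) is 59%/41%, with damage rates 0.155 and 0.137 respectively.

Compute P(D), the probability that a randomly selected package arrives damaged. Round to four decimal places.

P(D) ≈ 0.0653

P(D|A) = 0.6·0.038 + 0.4·0.005 = 0.0228 + 0.002 = 0.0248
P(D|B) = 0.59·0.155 + 0.41·0.137 = 0.09145 + 0.05617 = 0.14762
Then overall,
P(D) = 0.67·0.0248 + 0.33·0.14762
      = 0.016616 + 0.0487146 = 0.0653306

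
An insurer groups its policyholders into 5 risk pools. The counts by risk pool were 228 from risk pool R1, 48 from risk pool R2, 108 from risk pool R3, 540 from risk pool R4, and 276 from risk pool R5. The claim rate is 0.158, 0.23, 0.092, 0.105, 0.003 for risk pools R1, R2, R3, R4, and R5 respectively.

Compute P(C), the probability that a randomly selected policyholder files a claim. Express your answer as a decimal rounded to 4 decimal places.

P(C) ≈ 0.0954

Total: 228 + 48 + 108 + 540 + 276 = 1200.
P(R1) = 228/1200 = 0.19. P(R2) = 48/1200 = 0.04. P(R3) = 108/1200 = 0.09. P(R4) = 540/1200 = 0.45. P(R5) = 276/1200 = 0.23.
Using total probability over the partition,
P(C) = P(C|R1)·P(R1) + P(C|R2)·P(R2) + P(C|R3)·P(R3) + P(C|R4)·P(R4) + P(C|R5)·P(R5)
      = 0.158·0.19 + 0.23·0.04 + 0.092·0.09 + 0.105·0.45 + 0.003·0.23
      = 0.03002 + 0.0092 + 0.00828 + 0.04725 + 0.00069 = 0.09544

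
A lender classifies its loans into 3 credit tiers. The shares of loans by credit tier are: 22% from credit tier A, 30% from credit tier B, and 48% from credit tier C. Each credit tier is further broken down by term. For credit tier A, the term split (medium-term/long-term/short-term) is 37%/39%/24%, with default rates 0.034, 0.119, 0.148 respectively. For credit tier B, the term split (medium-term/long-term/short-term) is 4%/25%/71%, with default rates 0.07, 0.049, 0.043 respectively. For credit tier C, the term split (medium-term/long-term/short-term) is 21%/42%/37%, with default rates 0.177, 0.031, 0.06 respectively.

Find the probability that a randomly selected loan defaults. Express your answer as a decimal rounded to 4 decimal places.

0.0692

P(D|A) = 0.37·0.034 + 0.39·0.119 + 0.24·0.148 = 0.01258 + 0.04641 + 0.03552 = 0.09451
P(D|B) = 0.04·0.07 + 0.25·0.049 + 0.71·0.043 = 0.0028 + 0.01225 + 0.03053 = 0.04558
P(D|C) = 0.21·0.177 + 0.42·0.031 + 0.37·0.06 = 0.03717 + 0.01302 + 0.0222 = 0.07239
By total probability over the outer partition,
P(D) = 0.22·0.09451 + 0.3·0.04558 + 0.48·0.07239
      = 0.0207922 + 0.013674 + 0.0347472 = 0.0692134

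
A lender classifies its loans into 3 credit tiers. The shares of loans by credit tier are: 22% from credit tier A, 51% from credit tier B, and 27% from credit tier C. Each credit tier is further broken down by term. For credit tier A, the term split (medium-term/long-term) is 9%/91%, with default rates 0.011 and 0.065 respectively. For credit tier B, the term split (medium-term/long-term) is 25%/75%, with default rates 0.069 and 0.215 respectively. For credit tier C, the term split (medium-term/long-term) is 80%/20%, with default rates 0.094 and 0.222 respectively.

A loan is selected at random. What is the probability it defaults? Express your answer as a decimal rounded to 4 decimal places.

0.1366

P(D|A) = 0.09·0.011 + 0.91·0.065 = 0.00099 + 0.05915 = 0.06014
P(D|B) = 0.25·0.069 + 0.75·0.215 = 0.01725 + 0.16125 = 0.1785
P(D|C) = 0.8·0.094 + 0.2·0.222 = 0.0752 + 0.0444 = 0.1196
Then overall,
P(D) = 0.22·0.06014 + 0.51·0.1785 + 0.27·0.1196
      = 0.0132308 + 0.091035 + 0.032292 = 0.1365578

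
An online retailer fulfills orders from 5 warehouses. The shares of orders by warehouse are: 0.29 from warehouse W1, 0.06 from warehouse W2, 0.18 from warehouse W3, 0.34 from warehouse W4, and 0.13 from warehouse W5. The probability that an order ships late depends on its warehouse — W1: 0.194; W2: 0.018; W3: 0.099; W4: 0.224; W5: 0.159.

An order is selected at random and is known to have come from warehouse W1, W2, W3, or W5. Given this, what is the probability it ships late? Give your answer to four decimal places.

0.1452

Let S = {W1, W2, W3, W5}.
P(S) = 0.29 + 0.06 + 0.18 + 0.13 = 0.66.
P(L ∩ S) = 0.194·0.29 + 0.018·0.06 + 0.099·0.18 + 0.159·0.13 = 0.05626 + 0.00108 + 0.01782 + 0.02067 = 0.09583.
P(L | S) = 0.09583 / 0.66 = 0.145197…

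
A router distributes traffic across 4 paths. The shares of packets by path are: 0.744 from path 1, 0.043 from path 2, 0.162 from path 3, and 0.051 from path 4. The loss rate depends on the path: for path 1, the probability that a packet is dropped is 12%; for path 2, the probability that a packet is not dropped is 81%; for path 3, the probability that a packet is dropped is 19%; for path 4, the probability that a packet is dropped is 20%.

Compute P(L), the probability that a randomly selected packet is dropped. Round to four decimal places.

P(L) ≈ 0.1384

P(L|2) = 1 − 0.81 = 0.19.
P(L) = P(L|1)·P(1) + P(L|2)·P(2) + P(L|3)·P(3) + P(L|4)·P(4)
      = 0.12·0.744 + 0.19·0.043 + 0.19·0.162 + 0.2·0.051
      = 0.08928 + 0.00817 + 0.03078 + 0.0102 = 0.13843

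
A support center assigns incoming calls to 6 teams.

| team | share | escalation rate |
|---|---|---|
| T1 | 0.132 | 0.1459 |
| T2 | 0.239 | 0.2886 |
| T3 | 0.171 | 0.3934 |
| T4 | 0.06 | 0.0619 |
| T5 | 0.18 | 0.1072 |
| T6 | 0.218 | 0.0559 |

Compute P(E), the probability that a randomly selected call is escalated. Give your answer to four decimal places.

P(E) = P(E|T1)·P(T1) + P(E|T2)·P(T2) + P(E|T3)·P(T3) + P(E|T4)·P(T4) + P(E|T5)·P(T5) + P(E|T6)·P(T6)
      = 0.1459·0.132 + 0.2886·0.239 + 0.3934·0.171 + 0.0619·0.06 + 0.1072·0.18 + 0.0559·0.218
      = 0.0192588 + 0.0689754 + 0.0672714 + 0.003714 + 0.019296 + 0.0121862 = 0.1907018

0.1907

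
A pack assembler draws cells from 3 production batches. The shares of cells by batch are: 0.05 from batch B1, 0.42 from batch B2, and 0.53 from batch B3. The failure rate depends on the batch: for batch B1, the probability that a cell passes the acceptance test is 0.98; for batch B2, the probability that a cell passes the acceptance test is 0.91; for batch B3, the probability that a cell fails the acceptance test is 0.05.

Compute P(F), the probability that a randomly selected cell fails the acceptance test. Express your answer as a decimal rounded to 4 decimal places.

P(F) ≈ 0.0653

P(F|B1) = 1 − 0.98 = 0.02.
P(F|B2) = 1 − 0.91 = 0.09.
P(F) = P(F|B1)·P(B1) + P(F|B2)·P(B2) + P(F|B3)·P(B3)
      = 0.02·0.05 + 0.09·0.42 + 0.05·0.53
      = 0.001 + 0.0378 + 0.0265 = 0.0653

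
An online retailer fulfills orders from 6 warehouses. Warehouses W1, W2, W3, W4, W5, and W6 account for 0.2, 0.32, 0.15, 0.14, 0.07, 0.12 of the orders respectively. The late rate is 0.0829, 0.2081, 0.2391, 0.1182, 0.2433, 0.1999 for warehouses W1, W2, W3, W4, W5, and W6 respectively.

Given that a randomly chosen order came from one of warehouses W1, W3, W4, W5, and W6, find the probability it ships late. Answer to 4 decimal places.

Let S = {W1, W3, W4, W5, W6}.
P(S) = 0.2 + 0.15 + 0.14 + 0.07 + 0.12 = 0.68.
P(L ∩ S) = 0.0829·0.2 + 0.2391·0.15 + 0.1182·0.14 + 0.2433·0.07 + 0.1999·0.12 = 0.01658 + 0.035865 + 0.016548 + 0.017031 + 0.023988 = 0.110012.
P(L | S) = 0.110012 / 0.68 = 0.161782…

P(L|S) ≈ 0.1618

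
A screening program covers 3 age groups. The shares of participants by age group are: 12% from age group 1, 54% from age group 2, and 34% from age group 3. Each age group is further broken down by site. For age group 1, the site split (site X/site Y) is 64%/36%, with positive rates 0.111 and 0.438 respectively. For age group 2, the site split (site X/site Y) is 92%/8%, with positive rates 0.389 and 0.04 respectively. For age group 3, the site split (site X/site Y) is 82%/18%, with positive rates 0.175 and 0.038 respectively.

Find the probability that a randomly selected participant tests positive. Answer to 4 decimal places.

P(T|1) = 0.64·0.111 + 0.36·0.438 = 0.07104 + 0.15768 = 0.22872
P(T|2) = 0.92·0.389 + 0.08·0.04 = 0.35788 + 0.0032 = 0.36108
P(T|3) = 0.82·0.175 + 0.18·0.038 = 0.1435 + 0.00684 = 0.15034
By total probability over the outer partition,
P(T) = 0.12·0.22872 + 0.54·0.36108 + 0.34·0.15034
      = 0.0274464 + 0.1949832 + 0.0511156 = 0.2735452

0.2735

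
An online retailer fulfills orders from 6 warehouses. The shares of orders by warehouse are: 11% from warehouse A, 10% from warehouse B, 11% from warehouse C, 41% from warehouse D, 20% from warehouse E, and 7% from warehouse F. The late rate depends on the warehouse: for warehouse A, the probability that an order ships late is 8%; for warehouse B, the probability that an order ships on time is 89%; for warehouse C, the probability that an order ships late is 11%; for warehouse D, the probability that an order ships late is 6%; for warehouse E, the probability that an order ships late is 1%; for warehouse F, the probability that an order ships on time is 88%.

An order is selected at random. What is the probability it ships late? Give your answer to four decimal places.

P(L) ≈ 0.0669

P(L|B) = 1 − 0.89 = 0.11.
P(L|F) = 1 − 0.88 = 0.12.
Using total probability over the partition,
P(L) = P(L|A)·P(A) + P(L|B)·P(B) + P(L|C)·P(C) + P(L|D)·P(D) + P(L|E)·P(E) + P(L|F)·P(F)
      = 0.08·0.11 + 0.11·0.1 + 0.11·0.11 + 0.06·0.41 + 0.01·0.2 + 0.12·0.07
      = 0.0088 + 0.011 + 0.0121 + 0.0246 + 0.002 + 0.0084 = 0.0669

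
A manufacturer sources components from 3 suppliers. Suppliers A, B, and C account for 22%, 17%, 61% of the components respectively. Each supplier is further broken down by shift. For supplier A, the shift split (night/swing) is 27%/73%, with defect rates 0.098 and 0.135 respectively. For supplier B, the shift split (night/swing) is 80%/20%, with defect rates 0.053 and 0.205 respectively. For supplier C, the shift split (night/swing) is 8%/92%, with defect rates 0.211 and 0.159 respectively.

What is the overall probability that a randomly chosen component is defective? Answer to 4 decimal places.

P(D|A) = 0.27·0.098 + 0.73·0.135 = 0.02646 + 0.09855 = 0.12501
P(D|B) = 0.8·0.053 + 0.2·0.205 = 0.0424 + 0.041 = 0.0834
P(D|C) = 0.08·0.211 + 0.92·0.159 = 0.01688 + 0.14628 = 0.16316
Then overall,
P(D) = 0.22·0.12501 + 0.17·0.0834 + 0.61·0.16316
      = 0.0275022 + 0.014178 + 0.0995276 = 0.1412078

P(D) ≈ 0.1412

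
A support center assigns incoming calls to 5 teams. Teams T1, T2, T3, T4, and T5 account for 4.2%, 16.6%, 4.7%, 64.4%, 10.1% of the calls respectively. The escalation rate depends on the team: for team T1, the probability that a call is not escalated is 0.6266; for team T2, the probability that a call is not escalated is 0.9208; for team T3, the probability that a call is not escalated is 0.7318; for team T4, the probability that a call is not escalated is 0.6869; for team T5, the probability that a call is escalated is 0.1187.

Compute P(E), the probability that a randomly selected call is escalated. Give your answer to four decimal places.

0.2551

P(E|T1) = 1 − 0.6266 = 0.3734.
P(E|T2) = 1 − 0.9208 = 0.0792.
P(E|T3) = 1 − 0.7318 = 0.2682.
P(E|T4) = 1 − 0.6869 = 0.3131.
P(E) = P(E|T1)·P(T1) + P(E|T2)·P(T2) + P(E|T3)·P(T3) + P(E|T4)·P(T4) + P(E|T5)·P(T5)
      = 0.3734·0.042 + 0.0792·0.166 + 0.2682·0.047 + 0.3131·0.644 + 0.1187·0.101
      = 0.0156828 + 0.0131472 + 0.0126054 + 0.2016364 + 0.0119887 = 0.2550605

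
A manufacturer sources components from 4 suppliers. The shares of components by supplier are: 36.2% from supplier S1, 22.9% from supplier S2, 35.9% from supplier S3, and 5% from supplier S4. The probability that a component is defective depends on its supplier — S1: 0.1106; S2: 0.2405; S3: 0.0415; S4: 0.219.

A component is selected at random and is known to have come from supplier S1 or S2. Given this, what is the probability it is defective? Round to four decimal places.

P(D|S) ≈ 0.1609

Let S = {S1, S2}.
P(S) = 0.362 + 0.229 = 0.591.
P(D ∩ S) = 0.1106·0.362 + 0.2405·0.229 = 0.0400372 + 0.0550745 = 0.0951117.
P(D | S) = 0.0951117 / 0.591 = 0.160934…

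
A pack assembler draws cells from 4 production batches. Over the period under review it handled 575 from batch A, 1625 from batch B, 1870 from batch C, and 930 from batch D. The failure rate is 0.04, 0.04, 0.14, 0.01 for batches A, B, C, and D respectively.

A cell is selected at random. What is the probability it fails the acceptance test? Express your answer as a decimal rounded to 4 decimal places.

P(F) ≈ 0.0718

Total: 575 + 1625 + 1870 + 930 = 5000.
P(A) = 575/5000 = 0.115. P(B) = 1625/5000 = 0.325. P(C) = 1870/5000 = 0.374. P(D) = 930/5000 = 0.186.
By the law of total probability,
P(F) = P(F|A)·P(A) + P(F|B)·P(B) + P(F|C)·P(C) + P(F|D)·P(D)
      = 0.04·0.115 + 0.04·0.325 + 0.14·0.374 + 0.01·0.186
      = 0.0046 + 0.013 + 0.05236 + 0.00186 = 0.07182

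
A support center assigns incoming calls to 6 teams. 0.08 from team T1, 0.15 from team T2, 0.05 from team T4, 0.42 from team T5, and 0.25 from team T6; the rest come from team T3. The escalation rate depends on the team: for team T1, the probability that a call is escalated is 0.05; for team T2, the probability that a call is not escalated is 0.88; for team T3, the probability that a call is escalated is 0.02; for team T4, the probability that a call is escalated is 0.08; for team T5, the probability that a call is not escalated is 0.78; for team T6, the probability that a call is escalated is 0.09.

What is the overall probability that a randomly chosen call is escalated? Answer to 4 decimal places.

P(T3) = 1 − (0.08 + 0.15 + 0.05 + 0.42 + 0.25) = 0.05.
P(E|T2) = 1 − 0.88 = 0.12.
P(E|T5) = 1 − 0.78 = 0.22.
P(E) = P(E|T1)·P(T1) + P(E|T2)·P(T2) + P(E|T3)·P(T3) + P(E|T4)·P(T4) + P(E|T5)·P(T5) + P(E|T6)·P(T6)
      = 0.05·0.08 + 0.12·0.15 + 0.02·0.05 + 0.08·0.05 + 0.22·0.42 + 0.09·0.25
      = 0.004 + 0.018 + 0.001 + 0.004 + 0.0924 + 0.0225 = 0.1419

0.1419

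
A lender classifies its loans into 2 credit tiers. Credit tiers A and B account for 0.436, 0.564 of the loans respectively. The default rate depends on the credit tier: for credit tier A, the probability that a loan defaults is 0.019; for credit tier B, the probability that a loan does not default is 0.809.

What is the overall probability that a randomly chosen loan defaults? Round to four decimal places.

0.1160

P(D|B) = 1 − 0.809 = 0.191.
Summing over the partition,
P(D) = P(D|A)·P(A) + P(D|B)·P(B)
      = 0.019·0.436 + 0.191·0.564
      = 0.008284 + 0.107724 = 0.116008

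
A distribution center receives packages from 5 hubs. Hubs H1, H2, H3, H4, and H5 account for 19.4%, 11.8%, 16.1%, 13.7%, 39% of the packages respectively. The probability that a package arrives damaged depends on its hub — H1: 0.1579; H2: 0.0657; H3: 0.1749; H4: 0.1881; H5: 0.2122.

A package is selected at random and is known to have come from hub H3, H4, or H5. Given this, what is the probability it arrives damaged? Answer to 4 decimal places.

Let S = {H3, H4, H5}.
P(S) = 0.161 + 0.137 + 0.39 = 0.688.
P(D ∩ S) = 0.1749·0.161 + 0.1881·0.137 + 0.2122·0.39 = 0.0281589 + 0.0257697 + 0.082758 = 0.1366866.
P(D | S) = 0.1366866 / 0.688 = 0.198672…

P(D|S) ≈ 0.1987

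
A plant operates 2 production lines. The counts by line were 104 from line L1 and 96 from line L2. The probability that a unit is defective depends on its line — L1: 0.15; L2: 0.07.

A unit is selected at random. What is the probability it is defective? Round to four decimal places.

P(D) ≈ 0.1116

Total: 104 + 96 = 200.
P(L1) = 104/200 = 0.52. P(L2) = 96/200 = 0.48.
By the law of total probability,
P(D) = P(D|L1)·P(L1) + P(D|L2)·P(L2)
      = 0.15·0.52 + 0.07·0.48
      = 0.078 + 0.0336 = 0.1116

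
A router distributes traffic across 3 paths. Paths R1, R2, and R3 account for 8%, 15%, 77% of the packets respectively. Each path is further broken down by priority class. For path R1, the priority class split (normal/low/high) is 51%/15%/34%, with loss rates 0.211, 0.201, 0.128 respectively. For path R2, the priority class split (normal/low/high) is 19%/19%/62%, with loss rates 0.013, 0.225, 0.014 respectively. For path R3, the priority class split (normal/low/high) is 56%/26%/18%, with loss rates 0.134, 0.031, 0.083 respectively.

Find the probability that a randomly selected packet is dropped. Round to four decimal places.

P(L|R1) = 0.51·0.211 + 0.15·0.201 + 0.34·0.128 = 0.10761 + 0.03015 + 0.04352 = 0.18128
P(L|R2) = 0.19·0.013 + 0.19·0.225 + 0.62·0.014 = 0.00247 + 0.04275 + 0.00868 = 0.0539
P(L|R3) = 0.56·0.134 + 0.26·0.031 + 0.18·0.083 = 0.07504 + 0.00806 + 0.01494 = 0.09804
By total probability over the outer partition,
P(L) = 0.08·0.18128 + 0.15·0.0539 + 0.77·0.09804
      = 0.0145024 + 0.008085 + 0.0754908 = 0.0980782

0.0981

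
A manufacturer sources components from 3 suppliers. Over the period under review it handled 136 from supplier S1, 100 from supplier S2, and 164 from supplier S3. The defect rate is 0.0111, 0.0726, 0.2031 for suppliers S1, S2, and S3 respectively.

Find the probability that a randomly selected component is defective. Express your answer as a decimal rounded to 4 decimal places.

P(D) ≈ 0.1052

Total: 136 + 100 + 164 = 400.
P(S1) = 136/400 = 0.34. P(S2) = 100/400 = 0.25. P(S3) = 164/400 = 0.41.
P(D) = P(D|S1)·P(S1) + P(D|S2)·P(S2) + P(D|S3)·P(S3)
      = 0.0111·0.34 + 0.0726·0.25 + 0.2031·0.41
      = 0.003774 + 0.01815 + 0.083271 = 0.105195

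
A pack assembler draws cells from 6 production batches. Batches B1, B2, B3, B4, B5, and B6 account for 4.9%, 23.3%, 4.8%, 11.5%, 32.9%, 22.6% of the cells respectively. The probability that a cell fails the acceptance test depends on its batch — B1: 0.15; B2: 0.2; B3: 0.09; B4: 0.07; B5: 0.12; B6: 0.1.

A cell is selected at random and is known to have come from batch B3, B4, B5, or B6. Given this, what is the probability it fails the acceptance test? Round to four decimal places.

P(F|S) ≈ 0.1037

Let S = {B3, B4, B5, B6}.
P(S) = 0.048 + 0.115 + 0.329 + 0.226 = 0.718.
P(F ∩ S) = 0.09·0.048 + 0.07·0.115 + 0.12·0.329 + 0.1·0.226 = 0.00432 + 0.00805 + 0.03948 + 0.0226 = 0.07445.
P(F | S) = 0.07445 / 0.718 = 0.103691…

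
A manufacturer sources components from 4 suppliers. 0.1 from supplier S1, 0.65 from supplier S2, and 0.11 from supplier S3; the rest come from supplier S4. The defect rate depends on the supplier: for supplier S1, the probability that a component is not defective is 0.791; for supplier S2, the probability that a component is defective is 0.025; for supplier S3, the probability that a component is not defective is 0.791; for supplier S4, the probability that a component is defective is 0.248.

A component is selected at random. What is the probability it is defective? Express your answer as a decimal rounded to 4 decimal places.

P(S4) = 1 − (0.1 + 0.65 + 0.11) = 0.14.
P(D|S1) = 1 − 0.791 = 0.209.
P(D|S3) = 1 − 0.791 = 0.209.
P(D) = P(D|S1)·P(S1) + P(D|S2)·P(S2) + P(D|S3)·P(S3) + P(D|S4)·P(S4)
      = 0.209·0.1 + 0.025·0.65 + 0.209·0.11 + 0.248·0.14
      = 0.0209 + 0.01625 + 0.02299 + 0.03472 = 0.09486

P(D) ≈ 0.0949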